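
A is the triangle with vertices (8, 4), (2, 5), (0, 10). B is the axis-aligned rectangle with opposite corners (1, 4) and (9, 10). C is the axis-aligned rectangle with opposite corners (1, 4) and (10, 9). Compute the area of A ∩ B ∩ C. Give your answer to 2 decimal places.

The intersection is the polygon with vertices (1,7.5), (1,9), (1.333,9), (8,4), (2,5).
By the shoelace formula its area is 13.08.

13.08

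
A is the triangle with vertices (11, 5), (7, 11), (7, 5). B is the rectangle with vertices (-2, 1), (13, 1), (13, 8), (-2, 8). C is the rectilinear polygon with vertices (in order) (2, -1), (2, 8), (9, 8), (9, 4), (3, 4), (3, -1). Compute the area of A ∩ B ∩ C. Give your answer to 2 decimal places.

6.00

The intersection is the polygon with vertices (7,5), (7,8), (9,8), (9,5).
By the shoelace formula its area is 6.00.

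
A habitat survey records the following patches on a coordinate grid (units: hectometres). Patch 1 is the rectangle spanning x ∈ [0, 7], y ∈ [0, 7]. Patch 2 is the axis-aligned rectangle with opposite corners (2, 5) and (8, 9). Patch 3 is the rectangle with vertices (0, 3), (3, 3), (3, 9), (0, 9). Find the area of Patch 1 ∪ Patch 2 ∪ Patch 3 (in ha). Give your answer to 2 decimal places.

By inclusion–exclusion:
Individual areas: |Patch 1| = 49, |Patch 2| = 24, |Patch 3| = 18.
|Patch 1∩Patch 2|: x∈[2,7], y∈[5,7] → 5·2 = 10.
|Patch 1∩Patch 3|: x∈[0,3], y∈[3,7] → 3·4 = 12.
|Patch 2∩Patch 3|: x∈[2,3], y∈[5,9] → 1·4 = 4.
|Patch 1∩Patch 2∩Patch 3| = 2.
|Patch 1 ∪ Patch 2 ∪ Patch 3| = 91 − 26 + 2 = 67.00.

67.00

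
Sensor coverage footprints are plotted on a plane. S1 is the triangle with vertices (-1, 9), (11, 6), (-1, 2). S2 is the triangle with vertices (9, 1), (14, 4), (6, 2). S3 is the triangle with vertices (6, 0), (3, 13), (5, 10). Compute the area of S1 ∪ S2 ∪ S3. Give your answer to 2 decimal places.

54.86

By inclusion–exclusion:
Individual areas: |S1| = 42, |S2| = 7, |S3| = 8.5.
|S1∩S2| = 0.
|S1∩S3| = 2.6374.
|S2∩S3| = 0.
|S1∩S2∩S3| = 0.
|S1 ∪ S2 ∪ S3| = 57.5 − 2.6374 + 0 = 54.86.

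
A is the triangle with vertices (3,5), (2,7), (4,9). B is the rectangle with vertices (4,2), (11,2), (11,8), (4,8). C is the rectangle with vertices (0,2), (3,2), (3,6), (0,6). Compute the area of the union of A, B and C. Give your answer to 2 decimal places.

By inclusion–exclusion:
Individual areas: |A| = 3, |B| = 42, |C| = 12.
|A∩B| = 0.
|A∩C| = 0.25.
|B∩C| = 0 (no overlap).
|A∩B∩C| = 0.
|A ∪ B ∪ C| = 57 − 0.25 + 0 = 56.75.

56.75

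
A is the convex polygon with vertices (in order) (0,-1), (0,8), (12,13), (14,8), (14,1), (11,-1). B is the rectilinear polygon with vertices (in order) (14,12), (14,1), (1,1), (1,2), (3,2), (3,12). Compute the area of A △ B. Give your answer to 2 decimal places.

|A| = 158, |B| = 123, |A∩B| = 110.725.
|A △ B| = |A| + |B| − 2·|A∩B| = 158 + 123 − 221.45 = 59.55.

59.55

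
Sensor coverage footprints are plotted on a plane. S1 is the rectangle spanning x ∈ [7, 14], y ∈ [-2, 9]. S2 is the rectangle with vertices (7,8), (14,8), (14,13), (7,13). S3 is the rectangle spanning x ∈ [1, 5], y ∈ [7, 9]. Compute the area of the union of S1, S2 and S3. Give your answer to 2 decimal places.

By inclusion–exclusion:
Individual areas: |S1| = 77, |S2| = 35, |S3| = 8.
|S1∩S2|: x∈[7,14], y∈[8,9] → 7·1 = 7.
|S1∩S3| = 0 (no overlap).
|S2∩S3| = 0 (no overlap).
|S1∩S2∩S3| = 0.
|S1 ∪ S2 ∪ S3| = 120 − 7 + 0 = 113.00.

113.00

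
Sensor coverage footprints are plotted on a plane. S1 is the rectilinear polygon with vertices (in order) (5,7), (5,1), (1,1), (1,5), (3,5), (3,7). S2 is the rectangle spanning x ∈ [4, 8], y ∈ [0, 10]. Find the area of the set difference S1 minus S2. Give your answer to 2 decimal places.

14.00

|S1| = 20, |S1∩S2| = 6.
|S1 ∖ S2| = |S1| − |S1∩S2| = 20 − 6 = 14.00.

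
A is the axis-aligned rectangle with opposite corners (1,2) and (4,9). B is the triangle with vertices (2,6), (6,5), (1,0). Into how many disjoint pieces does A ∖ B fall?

2

A ∖ B splits into 2 disjoint pieces (area 0.5, area 12.1667).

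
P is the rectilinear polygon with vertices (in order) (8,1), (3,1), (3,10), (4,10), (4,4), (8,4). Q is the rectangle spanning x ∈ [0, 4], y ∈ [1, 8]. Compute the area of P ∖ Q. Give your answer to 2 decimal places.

14.00

|P| = 21, |P∩Q| = 7.
|P ∖ Q| = |P| − |P∩Q| = 21 − 7 = 14.00.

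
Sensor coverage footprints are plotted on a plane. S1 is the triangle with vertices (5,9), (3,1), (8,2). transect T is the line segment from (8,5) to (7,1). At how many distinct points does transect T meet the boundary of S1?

2

The segment meets the boundary at (7.211,1.842), (7.526,3.105).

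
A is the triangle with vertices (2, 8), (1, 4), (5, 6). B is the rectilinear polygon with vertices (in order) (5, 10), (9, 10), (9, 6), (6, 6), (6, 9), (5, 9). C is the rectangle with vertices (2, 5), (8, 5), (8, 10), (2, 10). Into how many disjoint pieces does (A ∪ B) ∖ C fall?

2

(A ∪ B) ∖ C splits into 2 disjoint pieces (area 2, area 4).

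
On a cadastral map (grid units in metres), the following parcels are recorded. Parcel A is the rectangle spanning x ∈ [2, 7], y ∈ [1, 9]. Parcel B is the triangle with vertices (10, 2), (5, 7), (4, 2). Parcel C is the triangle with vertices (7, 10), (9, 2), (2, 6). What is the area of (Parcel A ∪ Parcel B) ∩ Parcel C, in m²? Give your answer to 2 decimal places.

The region (Parcel A ∪ Parcel B) ∩ Parcel C is the polygon with vertices (7,9), (7,5), (8.667,3.333), (9,2), (2,6), (5.75,9).
By the shoelace formula its area is 19.21.

19.21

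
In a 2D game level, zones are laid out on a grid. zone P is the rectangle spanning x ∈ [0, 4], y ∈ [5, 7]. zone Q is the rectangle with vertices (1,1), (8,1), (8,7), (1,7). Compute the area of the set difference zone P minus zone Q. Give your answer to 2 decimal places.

2.00

|zone P∩zone Q|: x∈[1,4], y∈[5,7] → 3·2 = 6.
|zone P| = 8.
|zone P ∖ zone Q| = |zone P| − |zone P∩zone Q| = 8 − 6 = 2.00.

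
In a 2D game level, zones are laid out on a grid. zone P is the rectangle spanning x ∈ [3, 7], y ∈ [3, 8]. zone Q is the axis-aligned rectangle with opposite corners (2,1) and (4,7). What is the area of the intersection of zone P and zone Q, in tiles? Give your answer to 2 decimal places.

4.00

|zone P∩zone Q|: x∈[3,4], y∈[3,7] → 1·4 = 4.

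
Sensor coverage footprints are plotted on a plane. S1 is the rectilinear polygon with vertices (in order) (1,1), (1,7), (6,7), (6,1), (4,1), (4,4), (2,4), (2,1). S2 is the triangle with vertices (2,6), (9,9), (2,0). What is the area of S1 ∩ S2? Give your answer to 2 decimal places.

11.12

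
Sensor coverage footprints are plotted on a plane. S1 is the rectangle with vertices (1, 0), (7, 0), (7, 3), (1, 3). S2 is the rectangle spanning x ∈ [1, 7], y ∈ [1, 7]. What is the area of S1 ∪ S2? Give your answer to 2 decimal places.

By inclusion–exclusion:
Individual areas: |S1| = 18, |S2| = 36.
|S1∩S2|: x∈[1,7], y∈[1,3] → 6·2 = 12.
|S1 ∪ S2| = 54 − 12 = 42.00.

42.00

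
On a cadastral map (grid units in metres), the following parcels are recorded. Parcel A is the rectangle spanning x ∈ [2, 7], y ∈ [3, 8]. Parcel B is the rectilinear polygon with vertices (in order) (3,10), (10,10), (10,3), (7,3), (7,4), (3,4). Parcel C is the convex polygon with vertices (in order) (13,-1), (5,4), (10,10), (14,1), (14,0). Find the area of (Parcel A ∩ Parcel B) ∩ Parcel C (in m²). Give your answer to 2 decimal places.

|Parcel A ∩ Parcel B| = 16.
|(Parcel A ∩ Parcel B) ∩ Parcel C| = 2.40.

2.40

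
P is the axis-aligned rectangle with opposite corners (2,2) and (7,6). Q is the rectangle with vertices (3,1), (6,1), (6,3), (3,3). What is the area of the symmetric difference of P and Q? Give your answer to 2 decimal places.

20.00

|P∩Q|: x∈[3,6], y∈[2,3] → 3·1 = 3.
|P △ Q| = |P| + |Q| − 2·|P∩Q| = 20 + 6 − 6 = 20.00.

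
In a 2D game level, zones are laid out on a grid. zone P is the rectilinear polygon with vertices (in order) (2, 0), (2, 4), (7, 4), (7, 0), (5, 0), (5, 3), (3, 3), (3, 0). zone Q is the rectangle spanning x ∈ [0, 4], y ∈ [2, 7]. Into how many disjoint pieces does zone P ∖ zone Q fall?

zone P ∖ zone Q splits into 2 disjoint pieces (area 2, area 9).

2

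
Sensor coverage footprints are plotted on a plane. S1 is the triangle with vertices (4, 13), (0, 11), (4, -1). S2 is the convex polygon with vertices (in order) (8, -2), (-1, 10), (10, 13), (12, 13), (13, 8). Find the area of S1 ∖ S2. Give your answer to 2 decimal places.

10.28

|S1| = 28, |S1∩S2| = 17.7202.
|S1 ∖ S2| = |S1| − |S1∩S2| = 28 − 17.7202 = 10.28.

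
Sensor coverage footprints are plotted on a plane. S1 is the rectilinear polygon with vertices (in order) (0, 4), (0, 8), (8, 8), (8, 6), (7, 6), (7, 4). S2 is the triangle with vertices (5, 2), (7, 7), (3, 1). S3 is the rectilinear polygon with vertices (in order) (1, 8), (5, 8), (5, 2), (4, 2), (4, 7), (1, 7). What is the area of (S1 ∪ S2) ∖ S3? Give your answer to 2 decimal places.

24.55

|S1 ∪ S2| = 32.8.
|(S1 ∪ S2) ∩ S3| = 8.25.
|(S1 ∪ S2) ∖ S3| = 32.8 − 8.25 = 24.55.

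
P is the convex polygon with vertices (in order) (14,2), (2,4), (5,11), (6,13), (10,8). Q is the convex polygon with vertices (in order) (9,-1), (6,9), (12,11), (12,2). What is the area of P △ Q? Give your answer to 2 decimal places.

51.25

|P| = 60.5, |Q| = 46.5, |P∩Q| = 27.8772.
|P △ Q| = |P| + |Q| − 2·|P∩Q| = 60.5 + 46.5 − 55.7544 = 51.25.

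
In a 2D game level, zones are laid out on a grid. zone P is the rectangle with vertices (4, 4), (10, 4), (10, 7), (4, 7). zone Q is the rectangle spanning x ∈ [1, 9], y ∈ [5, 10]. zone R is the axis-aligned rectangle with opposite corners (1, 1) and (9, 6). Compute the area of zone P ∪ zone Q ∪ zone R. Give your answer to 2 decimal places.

75.00

By inclusion–exclusion:
Individual areas: |zone P| = 18, |zone Q| = 40, |zone R| = 40.
|zone P∩zone Q|: x∈[4,9], y∈[5,7] → 5·2 = 10.
|zone P∩zone R|: x∈[4,9], y∈[4,6] → 5·2 = 10.
|zone Q∩zone R|: x∈[1,9], y∈[5,6] → 8·1 = 8.
|zone P∩zone Q∩zone R| = 5.
|zone P ∪ zone Q ∪ zone R| = 98 − 28 + 5 = 75.00.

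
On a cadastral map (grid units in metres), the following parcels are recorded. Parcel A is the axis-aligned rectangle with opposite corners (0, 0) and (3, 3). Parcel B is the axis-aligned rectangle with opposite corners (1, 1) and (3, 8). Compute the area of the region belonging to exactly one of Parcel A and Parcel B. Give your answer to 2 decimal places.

15.00

|Parcel A∩Parcel B|: x∈[1,3], y∈[1,3] → 2·2 = 4.
|Parcel A △ Parcel B| = |Parcel A| + |Parcel B| − 2·|Parcel A∩Parcel B| = 9 + 14 − 8 = 15.00.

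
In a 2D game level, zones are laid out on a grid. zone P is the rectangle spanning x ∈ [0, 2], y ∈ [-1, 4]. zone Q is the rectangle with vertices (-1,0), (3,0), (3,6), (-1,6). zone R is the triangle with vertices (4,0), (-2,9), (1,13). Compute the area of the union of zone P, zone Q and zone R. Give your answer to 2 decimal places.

By inclusion–exclusion:
Individual areas: |zone P| = 10, |zone Q| = 24, |zone R| = 25.5.
|zone P∩zone Q|: x∈[0,2], y∈[0,4] → 2·4 = 8.
|zone P∩zone R| = 0.3333.
|zone Q∩zone R| = 6.4295.
|zone P∩zone Q∩zone R| = 0.3333.
|zone P ∪ zone Q ∪ zone R| = 59.5 − 14.7628 + 0.3333 = 45.07.

45.07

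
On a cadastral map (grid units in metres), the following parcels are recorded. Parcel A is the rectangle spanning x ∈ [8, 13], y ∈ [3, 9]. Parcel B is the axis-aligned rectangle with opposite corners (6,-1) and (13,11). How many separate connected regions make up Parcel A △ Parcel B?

Parcel A △ Parcel B is a single connected region.

1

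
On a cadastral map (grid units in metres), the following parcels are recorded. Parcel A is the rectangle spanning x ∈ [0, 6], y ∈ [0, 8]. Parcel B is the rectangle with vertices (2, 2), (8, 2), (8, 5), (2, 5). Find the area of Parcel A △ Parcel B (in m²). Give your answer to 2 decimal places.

|Parcel A∩Parcel B|: x∈[2,6], y∈[2,5] → 4·3 = 12.
|Parcel A △ Parcel B| = |Parcel A| + |Parcel B| − 2·|Parcel A∩Parcel B| = 48 + 18 − 24 = 42.00.

42.00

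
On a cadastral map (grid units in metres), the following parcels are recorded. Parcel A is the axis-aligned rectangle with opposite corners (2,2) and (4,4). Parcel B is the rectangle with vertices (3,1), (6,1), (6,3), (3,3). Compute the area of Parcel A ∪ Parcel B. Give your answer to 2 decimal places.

9.00

By inclusion–exclusion:
Individual areas: |Parcel A| = 4, |Parcel B| = 6.
|Parcel A∩Parcel B|: x∈[3,4], y∈[2,3] → 1·1 = 1.
|Parcel A ∪ Parcel B| = 10 − 1 = 9.00.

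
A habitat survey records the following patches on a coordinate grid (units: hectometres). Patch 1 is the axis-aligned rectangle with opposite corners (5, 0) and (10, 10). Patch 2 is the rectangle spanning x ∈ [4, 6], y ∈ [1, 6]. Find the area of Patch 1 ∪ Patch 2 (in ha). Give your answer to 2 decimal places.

55.00

By inclusion–exclusion:
Individual areas: |Patch 1| = 50, |Patch 2| = 10.
|Patch 1∩Patch 2|: x∈[5,6], y∈[1,6] → 1·5 = 5.
|Patch 1 ∪ Patch 2| = 60 − 5 = 55.00.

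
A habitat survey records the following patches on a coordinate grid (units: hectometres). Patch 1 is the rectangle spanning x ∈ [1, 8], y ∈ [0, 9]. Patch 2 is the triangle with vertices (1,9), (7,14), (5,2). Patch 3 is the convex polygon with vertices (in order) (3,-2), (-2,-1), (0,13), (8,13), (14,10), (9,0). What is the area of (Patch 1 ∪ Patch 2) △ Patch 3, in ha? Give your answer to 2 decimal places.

|Patch 1 ∪ Patch 2| = 75.9167.
|(Patch 1 ∪ Patch 2) ∩ Patch 3| = 75.4.
|(Patch 1 ∪ Patch 2) △ Patch 3| = 75.9167 + 173.5 − 150.8 = 98.62.

98.62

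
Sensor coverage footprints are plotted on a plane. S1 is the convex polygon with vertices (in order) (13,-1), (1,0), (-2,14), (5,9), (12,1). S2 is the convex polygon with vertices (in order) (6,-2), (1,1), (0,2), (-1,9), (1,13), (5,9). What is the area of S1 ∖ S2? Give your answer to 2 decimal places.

|S1| = 100.5, |S1∩S2| = 57.7011.
|S1 ∖ S2| = |S1| − |S1∩S2| = 100.5 − 57.7011 = 42.80.

42.80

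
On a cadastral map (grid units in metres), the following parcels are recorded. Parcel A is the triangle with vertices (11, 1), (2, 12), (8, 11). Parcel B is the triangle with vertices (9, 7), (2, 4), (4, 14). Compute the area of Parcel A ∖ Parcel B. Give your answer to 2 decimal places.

|Parcel A| = 28.5, |Parcel A∩Parcel B| = 15.0242.
|Parcel A ∖ Parcel B| = |Parcel A| − |Parcel A∩Parcel B| = 28.5 − 15.0242 = 13.48.

13.48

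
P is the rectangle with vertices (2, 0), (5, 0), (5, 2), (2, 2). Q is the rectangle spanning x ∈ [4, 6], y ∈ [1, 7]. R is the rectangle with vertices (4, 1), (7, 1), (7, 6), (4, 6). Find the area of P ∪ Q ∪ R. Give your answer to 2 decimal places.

22.00

By inclusion–exclusion:
Individual areas: |P| = 6, |Q| = 12, |R| = 15.
|P∩Q|: x∈[4,5], y∈[1,2] → 1·1 = 1.
|P∩R|: x∈[4,5], y∈[1,2] → 1·1 = 1.
|Q∩R|: x∈[4,6], y∈[1,6] → 2·5 = 10.
|P∩Q∩R| = 1.
|P ∪ Q ∪ R| = 33 − 12 + 1 = 22.00.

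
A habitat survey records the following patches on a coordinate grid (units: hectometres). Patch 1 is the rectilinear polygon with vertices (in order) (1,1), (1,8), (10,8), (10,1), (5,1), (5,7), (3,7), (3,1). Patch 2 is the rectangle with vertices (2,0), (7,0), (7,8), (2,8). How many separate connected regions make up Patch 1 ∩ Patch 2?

Patch 1 ∩ Patch 2 is a single connected region.

1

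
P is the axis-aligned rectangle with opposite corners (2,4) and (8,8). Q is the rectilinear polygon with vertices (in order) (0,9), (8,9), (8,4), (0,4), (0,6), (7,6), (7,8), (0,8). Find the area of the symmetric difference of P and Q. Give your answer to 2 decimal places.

|P| = 24, |Q| = 26, |P∩Q| = 14.
|P △ Q| = |P| + |Q| − 2·|P∩Q| = 24 + 26 − 28 = 22.00.

22.00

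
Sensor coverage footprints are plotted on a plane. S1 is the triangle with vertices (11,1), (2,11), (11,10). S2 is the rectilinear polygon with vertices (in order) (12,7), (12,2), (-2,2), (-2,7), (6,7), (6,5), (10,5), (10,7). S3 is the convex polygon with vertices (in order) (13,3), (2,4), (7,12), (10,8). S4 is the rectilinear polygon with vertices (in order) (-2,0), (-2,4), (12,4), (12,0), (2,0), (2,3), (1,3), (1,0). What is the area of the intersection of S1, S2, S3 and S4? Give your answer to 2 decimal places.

1.72

The intersection is the polygon with vertices (11,3.182), (8.861,3.376), (8.3,4), (11,4).
By the shoelace formula its area is 1.72.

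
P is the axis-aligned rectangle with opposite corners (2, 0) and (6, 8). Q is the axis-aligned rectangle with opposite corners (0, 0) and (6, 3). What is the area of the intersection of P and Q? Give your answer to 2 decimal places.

|P∩Q|: x∈[2,6], y∈[0,3] → 4·3 = 12.

12.00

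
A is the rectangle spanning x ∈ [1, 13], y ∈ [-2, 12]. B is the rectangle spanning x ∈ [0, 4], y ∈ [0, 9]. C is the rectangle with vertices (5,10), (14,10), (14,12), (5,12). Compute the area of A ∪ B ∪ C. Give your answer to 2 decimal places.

By inclusion–exclusion:
Individual areas: |A| = 168, |B| = 36, |C| = 18.
|A∩B|: x∈[1,4], y∈[0,9] → 3·9 = 27.
|A∩C|: x∈[5,13], y∈[10,12] → 8·2 = 16.
|B∩C| = 0 (no overlap).
|A∩B∩C| = 0.
|A ∪ B ∪ C| = 222 − 43 + 0 = 179.00.

179.00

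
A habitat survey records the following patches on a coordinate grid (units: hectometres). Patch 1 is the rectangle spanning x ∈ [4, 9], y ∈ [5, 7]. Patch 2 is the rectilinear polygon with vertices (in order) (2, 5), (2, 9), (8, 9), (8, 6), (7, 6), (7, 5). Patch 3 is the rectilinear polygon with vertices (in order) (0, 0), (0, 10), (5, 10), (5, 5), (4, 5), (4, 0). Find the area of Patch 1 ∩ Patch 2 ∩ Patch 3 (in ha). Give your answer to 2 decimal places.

2.00

The intersection is the polygon with vertices (5,7), (5,5), (4,5), (4,7).
By the shoelace formula its area is 2.00.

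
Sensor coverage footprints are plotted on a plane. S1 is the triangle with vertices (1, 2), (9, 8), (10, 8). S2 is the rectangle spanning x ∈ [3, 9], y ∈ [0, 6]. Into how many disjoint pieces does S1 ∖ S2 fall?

2

S1 ∖ S2 splits into 2 disjoint pieces (area 0.1667, area 1.6667).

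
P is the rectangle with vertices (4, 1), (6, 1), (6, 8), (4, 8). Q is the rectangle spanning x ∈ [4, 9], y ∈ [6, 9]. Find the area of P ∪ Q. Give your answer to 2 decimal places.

25.00

By inclusion–exclusion:
Individual areas: |P| = 14, |Q| = 15.
|P∩Q|: x∈[4,6], y∈[6,8] → 2·2 = 4.
|P ∪ Q| = 29 − 4 = 25.00.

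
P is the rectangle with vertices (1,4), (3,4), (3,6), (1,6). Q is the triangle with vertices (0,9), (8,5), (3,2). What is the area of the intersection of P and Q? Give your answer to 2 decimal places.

2.57

The intersection is the polygon with vertices (3,6), (3,4), (2.143,4), (1.286,6).
By the shoelace formula its area is 2.57.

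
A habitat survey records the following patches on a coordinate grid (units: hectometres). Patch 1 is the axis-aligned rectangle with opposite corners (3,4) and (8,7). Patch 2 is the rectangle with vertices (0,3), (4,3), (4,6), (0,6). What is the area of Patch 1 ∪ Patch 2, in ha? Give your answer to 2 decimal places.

25.00

By inclusion–exclusion:
Individual areas: |Patch 1| = 15, |Patch 2| = 12.
|Patch 1∩Patch 2|: x∈[3,4], y∈[4,6] → 1·2 = 2.
|Patch 1 ∪ Patch 2| = 27 − 2 = 25.00.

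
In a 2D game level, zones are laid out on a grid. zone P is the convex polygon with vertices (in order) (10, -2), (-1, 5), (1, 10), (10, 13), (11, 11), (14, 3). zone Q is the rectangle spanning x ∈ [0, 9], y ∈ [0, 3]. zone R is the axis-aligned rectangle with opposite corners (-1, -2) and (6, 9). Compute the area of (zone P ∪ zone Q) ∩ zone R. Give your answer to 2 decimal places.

The region (zone P ∪ zone Q) ∩ zone R is the polygon with vertices (0,0), (0,3), (2.143,3), (-1,5), (0.6,9), (6,9), (6,0).
By the shoelace formula its area is 53.66.

53.66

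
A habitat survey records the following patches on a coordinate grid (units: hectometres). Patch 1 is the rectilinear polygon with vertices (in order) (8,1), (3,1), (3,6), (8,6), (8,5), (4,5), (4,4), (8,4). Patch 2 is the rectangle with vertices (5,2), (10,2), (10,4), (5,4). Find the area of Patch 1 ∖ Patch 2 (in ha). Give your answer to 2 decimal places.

|Patch 1| = 21, |Patch 1∩Patch 2| = 6.
|Patch 1 ∖ Patch 2| = |Patch 1| − |Patch 1∩Patch 2| = 21 − 6 = 15.00.

15.00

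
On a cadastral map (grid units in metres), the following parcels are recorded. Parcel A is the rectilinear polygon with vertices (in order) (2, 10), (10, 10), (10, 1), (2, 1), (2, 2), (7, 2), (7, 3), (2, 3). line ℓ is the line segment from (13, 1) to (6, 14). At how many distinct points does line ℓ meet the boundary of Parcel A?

The segment meets the boundary at (10,6.571), (8.154,10).

2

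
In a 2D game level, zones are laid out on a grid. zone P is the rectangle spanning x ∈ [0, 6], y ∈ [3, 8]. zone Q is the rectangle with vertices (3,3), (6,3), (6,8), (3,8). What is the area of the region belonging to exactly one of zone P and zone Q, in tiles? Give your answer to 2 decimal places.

15.00

|zone P∩zone Q|: x∈[3,6], y∈[3,8] → 3·5 = 15.
|zone P △ zone Q| = |zone P| + |zone Q| − 2·|zone P∩zone Q| = 30 + 15 − 30 = 15.00.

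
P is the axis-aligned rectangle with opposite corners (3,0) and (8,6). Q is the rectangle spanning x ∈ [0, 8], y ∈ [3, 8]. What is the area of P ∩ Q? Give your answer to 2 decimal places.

15.00

|P∩Q|: x∈[3,8], y∈[3,6] → 5·3 = 15.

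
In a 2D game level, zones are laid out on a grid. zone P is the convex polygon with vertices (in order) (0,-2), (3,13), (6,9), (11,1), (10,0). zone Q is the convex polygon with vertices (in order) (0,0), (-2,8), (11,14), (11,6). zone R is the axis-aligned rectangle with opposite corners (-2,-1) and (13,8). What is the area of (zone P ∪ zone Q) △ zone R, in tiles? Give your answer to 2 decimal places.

|zone P ∪ zone Q| = 141.0425.
|(zone P ∪ zone Q) ∩ zone R| = 96.8247.
|(zone P ∪ zone Q) △ zone R| = 141.0425 + 135 − 193.6495 = 82.39.

82.39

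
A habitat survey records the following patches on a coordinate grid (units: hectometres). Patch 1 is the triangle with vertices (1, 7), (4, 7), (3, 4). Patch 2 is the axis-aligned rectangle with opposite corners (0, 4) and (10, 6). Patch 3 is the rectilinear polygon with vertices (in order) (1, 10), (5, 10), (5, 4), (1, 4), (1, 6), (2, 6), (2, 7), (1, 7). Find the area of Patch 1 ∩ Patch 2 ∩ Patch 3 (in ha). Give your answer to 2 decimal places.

The intersection is the polygon with vertices (1.667,6), (2,6), (3.667,6), (3,4).
By the shoelace formula its area is 2.00.

2.00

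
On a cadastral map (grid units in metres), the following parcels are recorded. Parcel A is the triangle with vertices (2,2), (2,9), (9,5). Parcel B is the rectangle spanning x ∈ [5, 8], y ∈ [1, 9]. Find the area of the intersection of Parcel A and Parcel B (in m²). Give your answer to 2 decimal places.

7.50

The intersection is the polygon with vertices (8,5.571), (8,4.571), (5,3.286), (5,7.286).
By the shoelace formula its area is 7.50.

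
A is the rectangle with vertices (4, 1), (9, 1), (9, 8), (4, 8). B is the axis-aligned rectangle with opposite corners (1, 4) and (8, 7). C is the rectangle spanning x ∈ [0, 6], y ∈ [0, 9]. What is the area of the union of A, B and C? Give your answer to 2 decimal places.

By inclusion–exclusion:
Individual areas: |A| = 35, |B| = 21, |C| = 54.
|A∩B|: x∈[4,8], y∈[4,7] → 4·3 = 12.
|A∩C|: x∈[4,6], y∈[1,8] → 2·7 = 14.
|B∩C|: x∈[1,6], y∈[4,7] → 5·3 = 15.
|A∩B∩C| = 6.
|A ∪ B ∪ C| = 110 − 41 + 6 = 75.00.

75.00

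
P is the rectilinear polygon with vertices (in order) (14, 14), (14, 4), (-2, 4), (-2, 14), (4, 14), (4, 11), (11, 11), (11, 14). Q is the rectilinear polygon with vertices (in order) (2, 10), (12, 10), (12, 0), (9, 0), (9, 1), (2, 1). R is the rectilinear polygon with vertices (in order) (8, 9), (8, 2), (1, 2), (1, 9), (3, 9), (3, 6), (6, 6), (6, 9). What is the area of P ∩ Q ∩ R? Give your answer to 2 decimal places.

21.00

The intersection is the polygon with vertices (2,9), (3,9), (3,6), (6,6), (6,9), (8,9), (8,4), (2,4).
By the shoelace formula its area is 21.00.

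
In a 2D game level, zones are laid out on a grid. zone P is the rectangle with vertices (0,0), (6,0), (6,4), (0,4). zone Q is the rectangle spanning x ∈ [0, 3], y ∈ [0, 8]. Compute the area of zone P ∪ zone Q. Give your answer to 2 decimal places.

36.00

By inclusion–exclusion:
Individual areas: |zone P| = 24, |zone Q| = 24.
|zone P∩zone Q|: x∈[0,3], y∈[0,4] → 3·4 = 12.
|zone P ∪ zone Q| = 48 − 12 = 36.00.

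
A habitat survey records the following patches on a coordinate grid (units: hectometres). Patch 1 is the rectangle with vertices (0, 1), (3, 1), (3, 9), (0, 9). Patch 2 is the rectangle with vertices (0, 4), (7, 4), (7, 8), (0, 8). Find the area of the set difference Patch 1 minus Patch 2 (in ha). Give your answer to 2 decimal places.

12.00

|Patch 1∩Patch 2|: x∈[0,3], y∈[4,8] → 3·4 = 12.
|Patch 1| = 24.
|Patch 1 ∖ Patch 2| = |Patch 1| − |Patch 1∩Patch 2| = 24 − 12 = 12.00.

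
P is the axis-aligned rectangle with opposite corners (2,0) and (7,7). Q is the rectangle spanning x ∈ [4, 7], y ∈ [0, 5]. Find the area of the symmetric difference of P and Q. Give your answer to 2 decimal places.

|P∩Q|: x∈[4,7], y∈[0,5] → 3·5 = 15.
|P △ Q| = |P| + |Q| − 2·|P∩Q| = 35 + 15 − 30 = 20.00.

20.00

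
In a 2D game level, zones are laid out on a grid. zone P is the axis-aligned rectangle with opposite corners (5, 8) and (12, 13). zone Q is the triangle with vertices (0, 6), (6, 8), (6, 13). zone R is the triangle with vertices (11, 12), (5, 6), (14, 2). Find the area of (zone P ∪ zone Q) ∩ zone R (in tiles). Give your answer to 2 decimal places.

The region (zone P ∪ zone Q) ∩ zone R is the polygon with vertices (12,8), (7,8), (11,12), (12,8.667).
By the shoelace formula its area is 10.33.

10.33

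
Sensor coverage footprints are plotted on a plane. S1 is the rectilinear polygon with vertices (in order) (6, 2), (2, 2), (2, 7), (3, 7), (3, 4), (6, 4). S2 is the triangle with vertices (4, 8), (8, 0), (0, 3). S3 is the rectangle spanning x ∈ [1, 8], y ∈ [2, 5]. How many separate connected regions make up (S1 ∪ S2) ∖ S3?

(S1 ∪ S2) ∖ S3 splits into 3 disjoint pieces (area 0.8125, area 6.725, area 4.3333).

3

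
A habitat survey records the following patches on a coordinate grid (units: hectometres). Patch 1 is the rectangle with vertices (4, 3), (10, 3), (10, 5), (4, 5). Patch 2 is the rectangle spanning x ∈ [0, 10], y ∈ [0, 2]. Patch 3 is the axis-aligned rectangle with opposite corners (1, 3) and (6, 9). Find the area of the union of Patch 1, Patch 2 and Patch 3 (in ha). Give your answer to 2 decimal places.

58.00

By inclusion–exclusion:
Individual areas: |Patch 1| = 12, |Patch 2| = 20, |Patch 3| = 30.
|Patch 1∩Patch 2| = 0 (no overlap).
|Patch 1∩Patch 3|: x∈[4,6], y∈[3,5] → 2·2 = 4.
|Patch 2∩Patch 3| = 0 (no overlap).
|Patch 1∩Patch 2∩Patch 3| = 0.
|Patch 1 ∪ Patch 2 ∪ Patch 3| = 62 − 4 + 0 = 58.00.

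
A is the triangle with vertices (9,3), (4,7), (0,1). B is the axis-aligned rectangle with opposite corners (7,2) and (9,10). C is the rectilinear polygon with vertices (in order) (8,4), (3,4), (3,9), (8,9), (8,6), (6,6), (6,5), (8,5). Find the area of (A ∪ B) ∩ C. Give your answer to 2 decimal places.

|A ∪ B| = 36.9556.
|(A ∪ B) ∩ C| = 11.55.

11.55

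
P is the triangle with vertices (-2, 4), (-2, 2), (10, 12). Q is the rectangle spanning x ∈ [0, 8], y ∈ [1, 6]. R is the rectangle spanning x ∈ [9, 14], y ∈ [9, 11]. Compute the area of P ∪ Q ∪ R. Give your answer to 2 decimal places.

59.07

By inclusion–exclusion:
Individual areas: |P| = 12, |Q| = 40, |R| = 10.
|P∩Q| = 2.9333.
|P∩R| = 0.
|Q∩R| = 0 (no overlap).
|P∩Q∩R| = 0.
|P ∪ Q ∪ R| = 62 − 2.9333 + 0 = 59.07.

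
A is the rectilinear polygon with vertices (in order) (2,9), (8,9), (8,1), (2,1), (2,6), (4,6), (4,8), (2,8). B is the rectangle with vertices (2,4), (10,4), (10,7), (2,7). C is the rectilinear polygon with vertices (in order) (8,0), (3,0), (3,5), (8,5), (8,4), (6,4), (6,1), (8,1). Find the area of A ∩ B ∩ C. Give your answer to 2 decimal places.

The intersection is the polygon with vertices (6,4), (3,4), (3,5), (8,5), (8,4).
By the shoelace formula its area is 5.00.

5.00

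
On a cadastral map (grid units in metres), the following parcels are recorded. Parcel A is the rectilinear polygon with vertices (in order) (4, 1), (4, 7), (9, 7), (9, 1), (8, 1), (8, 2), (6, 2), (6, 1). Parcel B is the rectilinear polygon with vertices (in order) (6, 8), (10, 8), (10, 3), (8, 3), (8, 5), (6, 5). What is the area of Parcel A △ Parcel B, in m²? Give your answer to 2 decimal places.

|Parcel A| = 28, |Parcel B| = 16, |Parcel A∩Parcel B| = 8.
|Parcel A △ Parcel B| = |Parcel A| + |Parcel B| − 2·|Parcel A∩Parcel B| = 28 + 16 − 16 = 28.00.

28.00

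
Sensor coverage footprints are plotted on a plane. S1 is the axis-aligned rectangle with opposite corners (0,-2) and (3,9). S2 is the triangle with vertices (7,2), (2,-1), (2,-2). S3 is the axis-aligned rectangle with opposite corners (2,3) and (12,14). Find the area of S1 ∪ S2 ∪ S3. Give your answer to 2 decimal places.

138.60

By inclusion–exclusion:
Individual areas: |S1| = 33, |S2| = 2.5, |S3| = 110.
|S1∩S2| = 0.9.
|S1∩S3|: x∈[2,3], y∈[3,9] → 1·6 = 6.
|S2∩S3| = 0.
|S1∩S2∩S3| = 0.
|S1 ∪ S2 ∪ S3| = 145.5 − 6.9 + 0 = 138.60.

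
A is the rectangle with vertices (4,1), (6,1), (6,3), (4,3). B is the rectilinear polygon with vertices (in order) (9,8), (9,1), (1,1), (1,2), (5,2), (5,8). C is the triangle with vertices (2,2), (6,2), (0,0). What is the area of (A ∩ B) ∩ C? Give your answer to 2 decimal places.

The region (A ∩ B) ∩ C is the polygon with vertices (4,2), (5,2), (6,2), (4,1.333).
By the shoelace formula its area is 0.67.

0.67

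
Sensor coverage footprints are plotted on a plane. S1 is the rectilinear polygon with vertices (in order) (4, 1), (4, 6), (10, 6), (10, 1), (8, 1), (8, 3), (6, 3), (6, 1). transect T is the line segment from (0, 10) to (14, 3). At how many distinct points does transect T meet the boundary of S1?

2

The segment meets the boundary at (10,5), (8,6).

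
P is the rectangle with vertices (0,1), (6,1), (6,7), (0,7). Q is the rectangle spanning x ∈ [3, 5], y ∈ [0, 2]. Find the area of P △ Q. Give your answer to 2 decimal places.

36.00

|P∩Q|: x∈[3,5], y∈[1,2] → 2·1 = 2.
|P △ Q| = |P| + |Q| − 2·|P∩Q| = 36 + 4 − 4 = 36.00.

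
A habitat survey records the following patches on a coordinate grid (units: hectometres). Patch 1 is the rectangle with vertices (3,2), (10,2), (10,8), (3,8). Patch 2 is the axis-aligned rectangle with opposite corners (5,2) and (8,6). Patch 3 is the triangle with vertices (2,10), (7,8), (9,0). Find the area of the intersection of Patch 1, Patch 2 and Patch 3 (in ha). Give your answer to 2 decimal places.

6.67

The intersection is the polygon with vertices (5,6), (7.5,6), (8,4), (8,2), (7.6,2), (5,5.714).
By the shoelace formula its area is 6.67.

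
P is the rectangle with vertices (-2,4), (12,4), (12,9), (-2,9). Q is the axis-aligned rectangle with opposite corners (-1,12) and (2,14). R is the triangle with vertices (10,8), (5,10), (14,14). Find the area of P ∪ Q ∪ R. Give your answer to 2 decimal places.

93.42

By inclusion–exclusion:
Individual areas: |P| = 70, |Q| = 6, |R| = 19.
|P∩Q| = 0 (no overlap).
|P∩R| = 1.5833.
|Q∩R| = 0.
|P∩Q∩R| = 0.
|P ∪ Q ∪ R| = 95 − 1.5833 + 0 = 93.42.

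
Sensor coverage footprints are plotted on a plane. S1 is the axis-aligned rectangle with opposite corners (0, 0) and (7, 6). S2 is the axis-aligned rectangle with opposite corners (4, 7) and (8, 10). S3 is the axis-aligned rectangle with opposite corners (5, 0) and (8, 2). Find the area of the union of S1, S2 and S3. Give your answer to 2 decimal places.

By inclusion–exclusion:
Individual areas: |S1| = 42, |S2| = 12, |S3| = 6.
|S1∩S2| = 0 (no overlap).
|S1∩S3|: x∈[5,7], y∈[0,2] → 2·2 = 4.
|S2∩S3| = 0 (no overlap).
|S1∩S2∩S3| = 0.
|S1 ∪ S2 ∪ S3| = 60 − 4 + 0 = 56.00.

56.00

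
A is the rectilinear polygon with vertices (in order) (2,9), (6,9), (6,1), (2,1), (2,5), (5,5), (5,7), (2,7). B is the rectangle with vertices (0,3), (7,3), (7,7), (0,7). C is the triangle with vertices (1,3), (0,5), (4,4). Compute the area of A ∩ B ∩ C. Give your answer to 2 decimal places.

1.17

The intersection is the polygon with vertices (2,4.5), (4,4), (2,3.333).
By the shoelace formula its area is 1.17.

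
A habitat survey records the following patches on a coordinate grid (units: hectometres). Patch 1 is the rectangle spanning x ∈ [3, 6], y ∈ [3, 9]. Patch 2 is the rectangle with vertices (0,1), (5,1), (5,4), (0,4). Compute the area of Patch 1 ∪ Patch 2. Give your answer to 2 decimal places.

31.00

By inclusion–exclusion:
Individual areas: |Patch 1| = 18, |Patch 2| = 15.
|Patch 1∩Patch 2|: x∈[3,5], y∈[3,4] → 2·1 = 2.
|Patch 1 ∪ Patch 2| = 33 − 2 = 31.00.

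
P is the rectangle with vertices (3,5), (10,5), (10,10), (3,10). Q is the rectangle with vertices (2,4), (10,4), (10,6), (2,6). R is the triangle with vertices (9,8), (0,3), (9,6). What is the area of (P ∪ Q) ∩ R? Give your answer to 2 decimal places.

8.39

The region (P ∪ Q) ∩ R is the polygon with vertices (2,4), (2,4.111), (9,8), (9,6), (3,4).
By the shoelace formula its area is 8.39.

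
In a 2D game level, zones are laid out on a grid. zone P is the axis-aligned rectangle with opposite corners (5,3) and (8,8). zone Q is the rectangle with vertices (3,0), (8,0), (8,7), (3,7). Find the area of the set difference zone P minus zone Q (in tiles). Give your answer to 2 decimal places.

|zone P∩zone Q|: x∈[5,8], y∈[3,7] → 3·4 = 12.
|zone P| = 15.
|zone P ∖ zone Q| = |zone P| − |zone P∩zone Q| = 15 − 12 = 3.00.

3.00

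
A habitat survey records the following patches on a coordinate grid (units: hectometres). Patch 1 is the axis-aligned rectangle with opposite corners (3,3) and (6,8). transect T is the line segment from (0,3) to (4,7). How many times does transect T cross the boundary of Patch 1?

1

The segment meets the boundary at (3,6).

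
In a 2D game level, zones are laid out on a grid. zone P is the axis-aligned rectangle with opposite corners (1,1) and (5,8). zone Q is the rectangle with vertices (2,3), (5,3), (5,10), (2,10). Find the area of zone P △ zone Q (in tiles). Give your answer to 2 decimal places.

|zone P∩zone Q|: x∈[2,5], y∈[3,8] → 3·5 = 15.
|zone P △ zone Q| = |zone P| + |zone Q| − 2·|zone P∩zone Q| = 28 + 21 − 30 = 19.00.

19.00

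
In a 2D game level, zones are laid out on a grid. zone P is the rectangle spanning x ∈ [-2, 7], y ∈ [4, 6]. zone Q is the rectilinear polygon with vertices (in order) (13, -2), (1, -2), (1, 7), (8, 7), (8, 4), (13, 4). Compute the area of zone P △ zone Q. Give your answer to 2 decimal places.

87.00

|zone P| = 18, |zone Q| = 93, |zone P∩zone Q| = 12.
|zone P △ zone Q| = |zone P| + |zone Q| − 2·|zone P∩zone Q| = 18 + 93 − 24 = 87.00.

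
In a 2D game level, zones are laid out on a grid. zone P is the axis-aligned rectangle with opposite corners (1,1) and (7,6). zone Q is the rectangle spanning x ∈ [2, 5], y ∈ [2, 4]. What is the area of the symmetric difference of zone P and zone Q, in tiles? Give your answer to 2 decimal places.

|zone P∩zone Q|: x∈[2,5], y∈[2,4] → 3·2 = 6.
|zone P △ zone Q| = |zone P| + |zone Q| − 2·|zone P∩zone Q| = 30 + 6 − 12 = 24.00.

24.00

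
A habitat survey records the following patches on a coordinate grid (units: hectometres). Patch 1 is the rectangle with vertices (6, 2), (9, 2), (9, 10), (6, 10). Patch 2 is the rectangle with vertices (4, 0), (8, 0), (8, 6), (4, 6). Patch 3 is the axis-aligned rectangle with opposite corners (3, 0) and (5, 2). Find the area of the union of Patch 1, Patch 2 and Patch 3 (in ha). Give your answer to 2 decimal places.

42.00

By inclusion–exclusion:
Individual areas: |Patch 1| = 24, |Patch 2| = 24, |Patch 3| = 4.
|Patch 1∩Patch 2|: x∈[6,8], y∈[2,6] → 2·4 = 8.
|Patch 1∩Patch 3| = 0 (no overlap).
|Patch 2∩Patch 3|: x∈[4,5], y∈[0,2] → 1·2 = 2.
|Patch 1∩Patch 2∩Patch 3| = 0.
|Patch 1 ∪ Patch 2 ∪ Patch 3| = 52 − 10 + 0 = 42.00.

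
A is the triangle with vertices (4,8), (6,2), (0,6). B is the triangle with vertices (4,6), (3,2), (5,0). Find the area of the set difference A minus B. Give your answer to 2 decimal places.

12.57

|A| = 14, |A∩B| = 1.4286.
|A ∖ B| = |A| − |A∩B| = 14 − 1.4286 = 12.57.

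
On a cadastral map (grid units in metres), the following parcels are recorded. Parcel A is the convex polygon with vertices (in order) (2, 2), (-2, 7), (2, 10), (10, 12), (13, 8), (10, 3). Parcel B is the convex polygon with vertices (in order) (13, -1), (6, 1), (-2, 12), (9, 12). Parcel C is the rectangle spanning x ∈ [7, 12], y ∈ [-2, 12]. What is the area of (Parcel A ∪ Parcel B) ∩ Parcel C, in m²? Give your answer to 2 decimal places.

|Parcel A ∪ Parcel B| = 133.5143.
|(Parcel A ∪ Parcel B) ∩ Parcel C| = 55.52.

55.52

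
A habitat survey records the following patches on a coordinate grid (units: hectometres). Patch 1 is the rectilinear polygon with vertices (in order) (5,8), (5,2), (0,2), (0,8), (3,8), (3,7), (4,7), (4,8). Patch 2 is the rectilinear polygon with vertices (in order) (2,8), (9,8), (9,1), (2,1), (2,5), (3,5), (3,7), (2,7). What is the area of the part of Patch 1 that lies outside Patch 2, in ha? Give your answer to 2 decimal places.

|Patch 1| = 29, |Patch 1∩Patch 2| = 15.
|Patch 1 ∖ Patch 2| = |Patch 1| − |Patch 1∩Patch 2| = 29 − 15 = 14.00.

14.00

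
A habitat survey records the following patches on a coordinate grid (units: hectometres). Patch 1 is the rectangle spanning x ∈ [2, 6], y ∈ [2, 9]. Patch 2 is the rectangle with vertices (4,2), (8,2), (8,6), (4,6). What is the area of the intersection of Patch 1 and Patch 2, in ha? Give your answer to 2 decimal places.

8.00

|Patch 1∩Patch 2|: x∈[4,6], y∈[2,6] → 2·4 = 8.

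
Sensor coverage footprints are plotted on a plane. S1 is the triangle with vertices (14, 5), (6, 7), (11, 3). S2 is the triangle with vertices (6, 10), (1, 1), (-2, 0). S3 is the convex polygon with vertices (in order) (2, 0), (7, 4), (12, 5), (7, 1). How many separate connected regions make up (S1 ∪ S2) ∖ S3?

(S1 ∪ S2) ∖ S3 splits into 2 disjoint pieces (area 9.53, area 11).

2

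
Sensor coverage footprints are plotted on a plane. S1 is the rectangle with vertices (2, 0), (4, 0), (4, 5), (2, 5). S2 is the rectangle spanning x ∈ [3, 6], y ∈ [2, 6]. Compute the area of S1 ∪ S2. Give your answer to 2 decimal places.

19.00

By inclusion–exclusion:
Individual areas: |S1| = 10, |S2| = 12.
|S1∩S2|: x∈[3,4], y∈[2,5] → 1·3 = 3.
|S1 ∪ S2| = 22 − 3 = 19.00.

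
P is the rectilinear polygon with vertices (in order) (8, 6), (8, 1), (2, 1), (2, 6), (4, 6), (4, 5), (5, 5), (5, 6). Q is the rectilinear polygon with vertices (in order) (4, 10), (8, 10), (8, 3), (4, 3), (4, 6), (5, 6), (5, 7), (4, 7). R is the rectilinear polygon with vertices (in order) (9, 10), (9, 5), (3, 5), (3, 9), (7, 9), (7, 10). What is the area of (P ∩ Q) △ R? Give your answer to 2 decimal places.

31.00

|P ∩ Q| = 11.
|(P ∩ Q) ∩ R| = 3.
|(P ∩ Q) △ R| = 11 + 26 − 6 = 31.00.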